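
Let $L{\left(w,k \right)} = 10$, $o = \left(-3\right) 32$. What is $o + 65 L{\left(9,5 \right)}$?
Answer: $554$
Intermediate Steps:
$o = -96$
$o + 65 L{\left(9,5 \right)} = -96 + 65 \cdot 10 = -96 + 650 = 554$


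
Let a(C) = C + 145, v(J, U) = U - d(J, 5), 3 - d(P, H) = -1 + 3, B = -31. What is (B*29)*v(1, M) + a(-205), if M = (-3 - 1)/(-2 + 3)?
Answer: 4435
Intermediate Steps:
M = -4 (M = -4/1 = -4*1 = -4)
d(P, H) = 1 (d(P, H) = 3 - (-1 + 3) = 3 - 1*2 = 3 - 2 = 1)
v(J, U) = -1 + U (v(J, U) = U - 1*1 = U - 1 = -1 + U)
a(C) = 145 + C
(B*29)*v(1, M) + a(-205) = (-31*29)*(-1 - 4) + (145 - 205) = -899*(-5) - 60 = 4495 - 60 = 4435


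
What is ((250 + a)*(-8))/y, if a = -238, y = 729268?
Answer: -24/182317 ≈ -0.00013164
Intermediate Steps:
((250 + a)*(-8))/y = ((250 - 238)*(-8))/729268 = (12*(-8))*(1/729268) = -96*1/729268 = -24/182317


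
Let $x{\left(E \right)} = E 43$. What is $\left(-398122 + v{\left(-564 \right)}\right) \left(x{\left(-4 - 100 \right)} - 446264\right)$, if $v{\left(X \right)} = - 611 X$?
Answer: $24122489248$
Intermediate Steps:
$x{\left(E \right)} = 43 E$
$\left(-398122 + v{\left(-564 \right)}\right) \left(x{\left(-4 - 100 \right)} - 446264\right) = \left(-398122 - -344604\right) \left(43 \left(-4 - 100\right) - 446264\right) = \left(-398122 + 344604\right) \left(43 \left(-4 - 100\right) - 446264\right) = - 53518 \left(43 \left(-104\right) - 446264\right) = - 53518 \left(-4472 - 446264\right) = \left(-53518\right) \left(-450736\right) = 24122489248$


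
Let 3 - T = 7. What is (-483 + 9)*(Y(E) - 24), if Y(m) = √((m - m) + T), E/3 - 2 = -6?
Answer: 11376 - 948*I ≈ 11376.0 - 948.0*I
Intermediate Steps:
E = -12 (E = 6 + 3*(-6) = 6 - 18 = -12)
T = -4 (T = 3 - 1*7 = 3 - 7 = -4)
Y(m) = 2*I (Y(m) = √((m - m) - 4) = √(0 - 4) = √(-4) = 2*I)
(-483 + 9)*(Y(E) - 24) = (-483 + 9)*(2*I - 24) = -474*(-24 + 2*I) = 11376 - 948*I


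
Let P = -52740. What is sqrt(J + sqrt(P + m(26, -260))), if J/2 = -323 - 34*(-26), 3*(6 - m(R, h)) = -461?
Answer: sqrt(10098 + 3*I*sqrt(473223))/3 ≈ 33.669 + 3.4053*I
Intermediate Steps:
m(R, h) = 479/3 (m(R, h) = 6 - 1/3*(-461) = 6 + 461/3 = 479/3)
J = 1122 (J = 2*(-323 - 34*(-26)) = 2*(-323 + 884) = 2*561 = 1122)
sqrt(J + sqrt(P + m(26, -260))) = sqrt(1122 + sqrt(-52740 + 479/3)) = sqrt(1122 + sqrt(-157741/3)) = sqrt(1122 + I*sqrt(473223)/3)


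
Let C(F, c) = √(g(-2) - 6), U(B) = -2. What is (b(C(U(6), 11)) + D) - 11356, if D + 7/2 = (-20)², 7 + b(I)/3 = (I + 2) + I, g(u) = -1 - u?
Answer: -21949/2 + 6*I*√5 ≈ -10975.0 + 13.416*I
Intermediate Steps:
C(F, c) = I*√5 (C(F, c) = √((-1 - 1*(-2)) - 6) = √((-1 + 2) - 6) = √(1 - 6) = √(-5) = I*√5)
b(I) = -15 + 6*I (b(I) = -21 + 3*((I + 2) + I) = -21 + 3*((2 + I) + I) = -21 + 3*(2 + 2*I) = -21 + (6 + 6*I) = -15 + 6*I)
D = 793/2 (D = -7/2 + (-20)² = -7/2 + 400 = 793/2 ≈ 396.50)
(b(C(U(6), 11)) + D) - 11356 = ((-15 + 6*(I*√5)) + 793/2) - 11356 = ((-15 + 6*I*√5) + 793/2) - 11356 = (763/2 + 6*I*√5) - 11356 = -21949/2 + 6*I*√5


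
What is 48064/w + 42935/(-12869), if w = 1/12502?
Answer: 7732932228297/12869 ≈ 6.0090e+8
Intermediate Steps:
w = 1/12502 ≈ 7.9987e-5
48064/w + 42935/(-12869) = 48064/(1/12502) + 42935/(-12869) = 48064*12502 + 42935*(-1/12869) = 600896128 - 42935/12869 = 7732932228297/12869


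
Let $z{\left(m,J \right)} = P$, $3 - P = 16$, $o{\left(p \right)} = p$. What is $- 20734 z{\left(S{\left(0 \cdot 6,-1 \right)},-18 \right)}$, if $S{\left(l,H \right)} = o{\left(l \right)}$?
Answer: $269542$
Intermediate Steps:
$S{\left(l,H \right)} = l$
$P = -13$ ($P = 3 - 16 = -13$)
$z{\left(m,J \right)} = -13$
$- 20734 z{\left(S{\left(0 \cdot 6,-1 \right)},-18 \right)} = \left(-20734\right) \left(-13\right) = 269542$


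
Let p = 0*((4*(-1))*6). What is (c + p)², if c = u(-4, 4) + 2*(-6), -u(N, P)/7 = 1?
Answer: 361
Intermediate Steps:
u(N, P) = -7 (u(N, P) = -7*1 = -7)
p = 0 (p = 0*(-4*6) = 0*(-24) = 0)
c = -19 (c = -7 + 2*(-6) = -7 - 12 = -19)
(c + p)² = (-19 + 0)² = (-19)² = 361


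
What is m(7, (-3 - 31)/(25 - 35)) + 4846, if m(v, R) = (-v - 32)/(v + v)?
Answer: 67805/14 ≈ 4843.2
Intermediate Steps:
m(v, R) = (-32 - v)/(2*v) (m(v, R) = (-32 - v)/((2*v)) = (-32 - v)*(1/(2*v)) = (-32 - v)/(2*v))
m(7, (-3 - 31)/(25 - 35)) + 4846 = (½)*(-32 - 1*7)/7 + 4846 = (½)*(⅐)*(-32 - 7) + 4846 = (½)*(⅐)*(-39) + 4846 = -39/14 + 4846 = 67805/14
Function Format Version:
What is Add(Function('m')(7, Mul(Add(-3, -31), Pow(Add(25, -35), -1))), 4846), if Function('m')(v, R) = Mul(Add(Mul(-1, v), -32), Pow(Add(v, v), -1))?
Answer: Rational(67805, 14) ≈ 4843.2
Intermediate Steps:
Function('m')(v, R) = Mul(Rational(1, 2), Pow(v, -1), Add(-32, Mul(-1, v))) (Function('m')(v, R) = Mul(Add(-32, Mul(-1, v)), Pow(Mul(2, v), -1)) = Mul(Add(-32, Mul(-1, v)), Mul(Rational(1, 2), Pow(v, -1))) = Mul(Rational(1, 2), Pow(v, -1), Add(-32, Mul(-1, v))))
Add(Function('m')(7, Mul(Add(-3, -31), Pow(Add(25, -35), -1))), 4846) = Add(Mul(Rational(1, 2), Pow(7, -1), Add(-32, Mul(-1, 7))), 4846) = Add(Mul(Rational(1, 2), Rational(1, 7), Add(-32, -7)), 4846) = Add(Mul(Rational(1, 2), Rational(1, 7), -39), 4846) = Add(Rational(-39, 14), 4846) = Rational(67805, 14)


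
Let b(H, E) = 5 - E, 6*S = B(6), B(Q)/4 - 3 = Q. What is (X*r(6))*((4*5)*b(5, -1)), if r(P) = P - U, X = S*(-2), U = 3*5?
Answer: 12960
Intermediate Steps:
U = 15
B(Q) = 12 + 4*Q
S = 6 (S = (12 + 4*6)/6 = (12 + 24)/6 = (⅙)*36 = 6)
X = -12 (X = 6*(-2) = -12)
r(P) = -15 + P (r(P) = P - 1*15 = P - 15 = -15 + P)
(X*r(6))*((4*5)*b(5, -1)) = (-12*(-15 + 6))*((4*5)*(5 - 1*(-1))) = (-12*(-9))*(20*(5 + 1)) = 108*(20*6) = 108*120 = 12960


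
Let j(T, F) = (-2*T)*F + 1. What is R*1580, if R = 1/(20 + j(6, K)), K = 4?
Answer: -1580/27 ≈ -58.518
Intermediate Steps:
j(T, F) = 1 - 2*F*T (j(T, F) = -2*F*T + 1 = 1 - 2*F*T)
R = -1/27 (R = 1/(20 + (1 - 2*4*6)) = 1/(20 + (1 - 48)) = 1/(20 - 47) = 1/(-27) = -1/27 ≈ -0.037037)
R*1580 = -1/27*1580 = -1580/27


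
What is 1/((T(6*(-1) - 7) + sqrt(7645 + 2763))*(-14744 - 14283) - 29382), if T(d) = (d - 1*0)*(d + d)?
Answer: -2460127/22016540795658 + 29027*sqrt(2602)/44033081591316 ≈ -7.8114e-8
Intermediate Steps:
T(d) = 2*d**2 (T(d) = (d + 0)*(2*d) = d*(2*d) = 2*d**2)
1/((T(6*(-1) - 7) + sqrt(7645 + 2763))*(-14744 - 14283) - 29382) = 1/((2*(6*(-1) - 7)**2 + sqrt(7645 + 2763))*(-14744 - 14283) - 29382) = 1/((2*(-6 - 7)**2 + sqrt(10408))*(-29027) - 29382) = 1/((2*(-13)**2 + 2*sqrt(2602))*(-29027) - 29382) = 1/((2*169 + 2*sqrt(2602))*(-29027) - 29382) = 1/((338 + 2*sqrt(2602))*(-29027) - 29382) = 1/((-9811126 - 58054*sqrt(2602)) - 29382) = 1/(-9840508 - 58054*sqrt(2602))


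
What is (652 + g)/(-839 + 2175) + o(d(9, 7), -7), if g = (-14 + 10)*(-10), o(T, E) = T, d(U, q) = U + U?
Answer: 6185/334 ≈ 18.518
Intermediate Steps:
d(U, q) = 2*U
g = 40 (g = -4*(-10) = 40)
(652 + g)/(-839 + 2175) + o(d(9, 7), -7) = (652 + 40)/(-839 + 2175) + 2*9 = 692/1336 + 18 = 692*(1/1336) + 18 = 173/334 + 18 = 6185/334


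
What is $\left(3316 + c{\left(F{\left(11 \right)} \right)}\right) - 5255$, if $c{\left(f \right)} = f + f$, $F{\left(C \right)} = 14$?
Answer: $-1911$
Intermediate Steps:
$c{\left(f \right)} = 2 f$
$\left(3316 + c{\left(F{\left(11 \right)} \right)}\right) - 5255 = \left(3316 + 2 \cdot 14\right) - 5255 = \left(3316 + 28\right) - 5255 = 3344 - 5255 = -1911$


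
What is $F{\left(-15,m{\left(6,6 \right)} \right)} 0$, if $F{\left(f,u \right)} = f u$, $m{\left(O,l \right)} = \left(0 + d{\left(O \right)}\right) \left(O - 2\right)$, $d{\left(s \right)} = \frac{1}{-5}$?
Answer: $0$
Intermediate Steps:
$d{\left(s \right)} = - \frac{1}{5}$
$m{\left(O,l \right)} = \frac{2}{5} - \frac{O}{5}$ ($m{\left(O,l \right)} = \left(0 - \frac{1}{5}\right) \left(O - 2\right) = - \frac{-2 + O}{5} = \frac{2}{5} - \frac{O}{5}$)
$F{\left(-15,m{\left(6,6 \right)} \right)} 0 = - 15 \left(\frac{2}{5} - \frac{6}{5}\right) 0 = \left(-15\right) \left(- \frac{4}{5}\right) 0 = 12 \cdot 0 = 0$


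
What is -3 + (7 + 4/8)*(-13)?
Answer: -201/2 ≈ -100.50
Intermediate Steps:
-3 + (7 + 4/8)*(-13) = -3 + (7 + 4*(⅛))*(-13) = -3 + (7 + ½)*(-13) = -3 + (15/2)*(-13) = -3 - 195/2 = -201/2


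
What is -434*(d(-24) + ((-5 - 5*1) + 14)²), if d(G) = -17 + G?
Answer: 10850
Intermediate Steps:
-434*(d(-24) + ((-5 - 5*1) + 14)²) = -434*((-17 - 24) + ((-5 - 5*1) + 14)²) = -434*(-41 + ((-5 - 5) + 14)²) = -434*(-41 + (-10 + 14)²) = -434*(-41 + 4²) = -434*(-41 + 16) = -434*(-25) = 10850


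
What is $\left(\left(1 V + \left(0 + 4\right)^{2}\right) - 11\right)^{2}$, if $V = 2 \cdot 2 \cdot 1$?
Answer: $81$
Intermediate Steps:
$V = 4$ ($V = 4 \cdot 1 = 4$)
$\left(\left(1 V + \left(0 + 4\right)^{2}\right) - 11\right)^{2} = \left(\left(1 \cdot 4 + \left(0 + 4\right)^{2}\right) - 11\right)^{2} = \left(\left(4 + 4^{2}\right) - 11\right)^{2} = \left(\left(4 + 16\right) - 11\right)^{2} = \left(20 - 11\right)^{2} = 9^{2} = 81$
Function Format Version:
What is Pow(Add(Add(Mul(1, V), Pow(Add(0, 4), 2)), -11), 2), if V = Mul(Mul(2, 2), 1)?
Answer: 81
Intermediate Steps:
V = 4 (V = Mul(4, 1) = 4)
Pow(Add(Add(Mul(1, V), Pow(Add(0, 4), 2)), -11), 2) = Pow(Add(Add(Mul(1, 4), Pow(Add(0, 4), 2)), -11), 2) = Pow(Add(Add(4, Pow(4, 2)), -11), 2) = Pow(Add(Add(4, 16), -11), 2) = Pow(Add(20, -11), 2) = Pow(9, 2) = 81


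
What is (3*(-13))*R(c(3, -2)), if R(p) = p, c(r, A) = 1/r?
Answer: -13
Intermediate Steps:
(3*(-13))*R(c(3, -2)) = (3*(-13))/3 = -39*⅓ = -13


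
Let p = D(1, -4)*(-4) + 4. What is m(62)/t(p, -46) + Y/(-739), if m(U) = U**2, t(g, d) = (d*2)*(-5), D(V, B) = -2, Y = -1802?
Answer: 917409/84985 ≈ 10.795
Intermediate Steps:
p = 12 (p = -2*(-4) + 4 = 8 + 4 = 12)
t(g, d) = -10*d (t(g, d) = (2*d)*(-5) = -10*d)
m(62)/t(p, -46) + Y/(-739) = 62**2/((-10*(-46))) - 1802/(-739) = 3844/460 - 1802*(-1/739) = 3844*(1/460) + 1802/739 = 961/115 + 1802/739 = 917409/84985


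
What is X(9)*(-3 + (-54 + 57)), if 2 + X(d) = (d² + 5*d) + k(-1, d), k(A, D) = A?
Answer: 0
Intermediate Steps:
X(d) = -3 + d² + 5*d (X(d) = -2 + ((d² + 5*d) - 1) = -2 + (-1 + d² + 5*d) = -3 + d² + 5*d)
X(9)*(-3 + (-54 + 57)) = (-3 + 9² + 5*9)*(-3 + (-54 + 57)) = (-3 + 81 + 45)*(-3 + 3) = 123*0 = 0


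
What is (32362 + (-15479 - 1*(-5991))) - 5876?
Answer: 16998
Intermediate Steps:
(32362 + (-15479 - 1*(-5991))) - 5876 = (32362 + (-15479 + 5991)) - 5876 = (32362 - 9488) - 5876 = 22874 - 5876 = 16998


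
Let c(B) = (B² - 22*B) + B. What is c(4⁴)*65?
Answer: 3910400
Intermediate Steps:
c(B) = B² - 21*B
c(4⁴)*65 = (4⁴*(-21 + 4⁴))*65 = (256*(-21 + 256))*65 = (256*235)*65 = 60160*65 = 3910400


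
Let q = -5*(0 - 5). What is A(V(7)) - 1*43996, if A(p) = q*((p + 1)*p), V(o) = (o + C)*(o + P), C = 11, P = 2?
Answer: 616154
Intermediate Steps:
q = 25 (q = -5*(-5) = 25)
V(o) = (2 + o)*(11 + o) (V(o) = (o + 11)*(o + 2) = (11 + o)*(2 + o) = (2 + o)*(11 + o))
A(p) = 25*p*(1 + p) (A(p) = 25*((p + 1)*p) = 25*((1 + p)*p) = 25*(p*(1 + p)) = 25*p*(1 + p))
A(V(7)) - 1*43996 = 25*(22 + 7² + 13*7)*(1 + (22 + 7² + 13*7)) - 1*43996 = 25*(22 + 49 + 91)*(1 + (22 + 49 + 91)) - 43996 = 25*162*(1 + 162) - 43996 = 25*162*163 - 43996 = 660150 - 43996 = 616154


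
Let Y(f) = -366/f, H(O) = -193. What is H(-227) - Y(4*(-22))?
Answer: -8675/44 ≈ -197.16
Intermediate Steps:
H(-227) - Y(4*(-22)) = -193 - (-366)/(4*(-22)) = -193 - (-366)/(-88) = -193 - (-366)*(-1)/88 = -193 - 1*183/44 = -193 - 183/44 = -8675/44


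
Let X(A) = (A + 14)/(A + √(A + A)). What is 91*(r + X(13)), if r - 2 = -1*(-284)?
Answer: 288743/11 - 189*√26/11 ≈ 26162.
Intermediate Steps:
r = 286 (r = 2 - 1*(-284) = 2 + 284 = 286)
X(A) = (14 + A)/(A + √2*√A) (X(A) = (14 + A)/(A + √(2*A)) = (14 + A)/(A + √2*√A))
91*(r + X(13)) = 91*(286 + (14 + 13)/(13 + √2*√13)) = 91*(286 + 27/(13 + √26)) = 26026 + 2457/(13 + √26)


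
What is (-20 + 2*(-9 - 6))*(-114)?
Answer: 5700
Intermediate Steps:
(-20 + 2*(-9 - 6))*(-114) = (-20 + 2*(-15))*(-114) = (-20 - 30)*(-114) = -50*(-114) = 5700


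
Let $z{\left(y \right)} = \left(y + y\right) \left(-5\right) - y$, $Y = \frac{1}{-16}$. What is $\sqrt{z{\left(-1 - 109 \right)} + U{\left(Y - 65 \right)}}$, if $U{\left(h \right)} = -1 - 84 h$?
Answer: $\frac{\sqrt{26697}}{2} \approx 81.696$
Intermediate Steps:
$Y = - \frac{1}{16} \approx -0.0625$
$z{\left(y \right)} = - 11 y$ ($z{\left(y \right)} = 2 y \left(-5\right) - y = - 10 y - y = - 11 y$)
$U{\left(h \right)} = -1 - 84 h$
$\sqrt{z{\left(-1 - 109 \right)} + U{\left(Y - 65 \right)}} = \sqrt{- 11 \left(-1 - 109\right) - \left(1 + 84 \left(- \frac{1}{16} - 65\right)\right)} = \sqrt{\left(-11\right) \left(-110\right) - - \frac{21857}{4}} = \sqrt{1210 + \left(-1 + \frac{21861}{4}\right)} = \sqrt{1210 + \frac{21857}{4}} = \sqrt{\frac{26697}{4}} = \frac{\sqrt{26697}}{2}$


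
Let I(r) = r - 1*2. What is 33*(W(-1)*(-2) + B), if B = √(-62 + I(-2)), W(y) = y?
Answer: 66 + 33*I*√66 ≈ 66.0 + 268.09*I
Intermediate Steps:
I(r) = -2 + r (I(r) = r - 2 = -2 + r)
B = I*√66 (B = √(-62 + (-2 - 2)) = √(-62 - 4) = √(-66) = I*√66 ≈ 8.124*I)
33*(W(-1)*(-2) + B) = 33*(-1*(-2) + I*√66) = 33*(2 + I*√66) = 66 + 33*I*√66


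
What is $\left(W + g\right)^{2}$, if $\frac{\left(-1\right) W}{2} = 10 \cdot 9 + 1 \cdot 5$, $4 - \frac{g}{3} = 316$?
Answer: $1267876$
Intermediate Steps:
$g = -936$ ($g = 12 - 948 = -936$)
$W = -190$ ($W = - 2 \left(10 \cdot 9 + 1 \cdot 5\right) = - 2 \left(90 + 5\right) = \left(-2\right) 95 = -190$)
$\left(W + g\right)^{2} = \left(-190 - 936\right)^{2} = \left(-1126\right)^{2} = 1267876$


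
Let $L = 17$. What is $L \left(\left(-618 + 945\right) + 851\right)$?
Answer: $20026$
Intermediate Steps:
$L \left(\left(-618 + 945\right) + 851\right) = 17 \left(\left(-618 + 945\right) + 851\right) = 17 \left(327 + 851\right) = 17 \cdot 1178 = 20026$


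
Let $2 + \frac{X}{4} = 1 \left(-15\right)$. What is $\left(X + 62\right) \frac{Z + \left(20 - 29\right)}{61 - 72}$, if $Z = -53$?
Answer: $- \frac{372}{11} \approx -33.818$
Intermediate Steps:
$X = -68$ ($X = -8 + 4 \cdot 1 \left(-15\right) = -8 + 4 \left(-15\right) = -8 - 60 = -68$)
$\left(X + 62\right) \frac{Z + \left(20 - 29\right)}{61 - 72} = \left(-68 + 62\right) \frac{-53 + \left(20 - 29\right)}{61 - 72} = - 6 \frac{-53 + \left(20 - 29\right)}{-11} = - 6 \left(-53 - 9\right) \left(- \frac{1}{11}\right) = - 6 \left(\left(-62\right) \left(- \frac{1}{11}\right)\right) = \left(-6\right) \frac{62}{11} = - \frac{372}{11}$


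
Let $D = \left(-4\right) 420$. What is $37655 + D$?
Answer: $35975$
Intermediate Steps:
$D = -1680$
$37655 + D = 37655 - 1680 = 35975$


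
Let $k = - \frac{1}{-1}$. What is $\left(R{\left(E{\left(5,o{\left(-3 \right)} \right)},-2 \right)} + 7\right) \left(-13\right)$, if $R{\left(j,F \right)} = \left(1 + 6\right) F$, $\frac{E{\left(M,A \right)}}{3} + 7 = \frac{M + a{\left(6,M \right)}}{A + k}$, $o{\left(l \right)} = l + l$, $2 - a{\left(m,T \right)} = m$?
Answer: $91$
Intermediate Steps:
$a{\left(m,T \right)} = 2 - m$
$k = 1$ ($k = \left(-1\right) \left(-1\right) = 1$)
$o{\left(l \right)} = 2 l$
$E{\left(M,A \right)} = -21 + \frac{3 \left(-4 + M\right)}{1 + A}$ ($E{\left(M,A \right)} = -21 + 3 \frac{M + \left(2 - 6\right)}{A + 1} = -21 + 3 \frac{M + \left(2 - 6\right)}{1 + A} = -21 + 3 \frac{M - 4}{1 + A} = -21 + 3 \frac{-4 + M}{1 + A} = -21 + \frac{3 \left(-4 + M\right)}{1 + A}$)
$R{\left(j,F \right)} = 7 F$
$\left(R{\left(E{\left(5,o{\left(-3 \right)} \right)},-2 \right)} + 7\right) \left(-13\right) = \left(7 \left(-2\right) + 7\right) \left(-13\right) = \left(-14 + 7\right) \left(-13\right) = \left(-7\right) \left(-13\right) = 91$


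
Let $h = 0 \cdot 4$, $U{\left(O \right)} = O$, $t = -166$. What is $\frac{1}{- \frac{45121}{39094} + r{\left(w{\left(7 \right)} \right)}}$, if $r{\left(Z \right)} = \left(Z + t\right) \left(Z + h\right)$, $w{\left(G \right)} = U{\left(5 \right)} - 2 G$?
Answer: $\frac{39094}{61527929} \approx 0.00063539$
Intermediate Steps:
$w{\left(G \right)} = 5 - 2 G$
$h = 0$
$r{\left(Z \right)} = Z \left(-166 + Z\right)$ ($r{\left(Z \right)} = \left(Z - 166\right) \left(Z + 0\right) = \left(-166 + Z\right) Z = Z \left(-166 + Z\right)$)
$\frac{1}{- \frac{45121}{39094} + r{\left(w{\left(7 \right)} \right)}} = \frac{1}{- \frac{45121}{39094} + \left(5 - 14\right) \left(-166 + \left(5 - 14\right)\right)} = \frac{1}{\left(-45121\right) \frac{1}{39094} + \left(5 - 14\right) \left(-166 + \left(5 - 14\right)\right)} = \frac{1}{- \frac{45121}{39094} - 9 \left(-166 - 9\right)} = \frac{1}{- \frac{45121}{39094} - -1575} = \frac{1}{- \frac{45121}{39094} + 1575} = \frac{1}{\frac{61527929}{39094}} = \frac{39094}{61527929}$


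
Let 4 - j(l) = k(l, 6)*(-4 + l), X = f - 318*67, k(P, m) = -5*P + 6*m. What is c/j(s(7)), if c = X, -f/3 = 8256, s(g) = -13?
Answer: -46074/1721 ≈ -26.772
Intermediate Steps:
f = -24768 (f = -3*8256 = -24768)
X = -46074 (X = -24768 - 318*67 = -24768 - 21306 = -46074)
j(l) = 4 - (-4 + l)*(36 - 5*l) (j(l) = 4 - (-5*l + 6*6)*(-4 + l) = 4 - (-5*l + 36)*(-4 + l) = 4 - (36 - 5*l)*(-4 + l) = 4 - (-4 + l)*(36 - 5*l))
c = -46074
c/j(s(7)) = -46074/(148 - 56*(-13) + 5*(-13)**2) = -46074/(148 + 728 + 5*169) = -46074/(148 + 728 + 845) = -46074/1721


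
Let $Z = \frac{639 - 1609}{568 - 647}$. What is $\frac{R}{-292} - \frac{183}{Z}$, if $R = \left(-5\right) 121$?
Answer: $- \frac{1817297}{141620} \approx -12.832$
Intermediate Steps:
$Z = \frac{970}{79}$ ($Z = - \frac{970}{-79} = \left(-970\right) \left(- \frac{1}{79}\right) = \frac{970}{79} \approx 12.278$)
$R = -605$
$\frac{R}{-292} - \frac{183}{Z} = - \frac{605}{-292} - \frac{183}{\frac{970}{79}} = \left(-605\right) \left(- \frac{1}{292}\right) - \frac{14457}{970} = \frac{605}{292} - \frac{14457}{970} = - \frac{1817297}{141620}$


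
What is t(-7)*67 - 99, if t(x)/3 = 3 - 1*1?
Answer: 303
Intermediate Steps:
t(x) = 6 (t(x) = 3*(3 - 1*1) = 3*(3 - 1) = 3*2 = 6)
t(-7)*67 - 99 = 6*67 - 99 = 402 - 99 = 303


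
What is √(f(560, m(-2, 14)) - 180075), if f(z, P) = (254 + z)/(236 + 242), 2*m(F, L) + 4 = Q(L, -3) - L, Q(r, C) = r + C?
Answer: I*√10285966802/239 ≈ 424.35*I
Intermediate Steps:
Q(r, C) = C + r
m(F, L) = -7/2 (m(F, L) = -2 + ((-3 + L) - L)/2 = -2 + (½)*(-3) = -2 - 3/2 = -7/2)
f(z, P) = 127/239 + z/478 (f(z, P) = (254 + z)/478 = (254 + z)*(1/478) = 127/239 + z/478)
√(f(560, m(-2, 14)) - 180075) = √((127/239 + (1/478)*560) - 180075) = √((127/239 + 280/239) - 180075) = √(407/239 - 180075) = √(-43037518/239) = I*√10285966802/239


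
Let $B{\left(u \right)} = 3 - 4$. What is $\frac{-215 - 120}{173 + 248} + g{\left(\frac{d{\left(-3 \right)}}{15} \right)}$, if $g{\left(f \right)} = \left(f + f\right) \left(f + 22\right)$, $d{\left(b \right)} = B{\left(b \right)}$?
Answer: $- \frac{352393}{94725} \approx -3.7202$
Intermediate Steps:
$B{\left(u \right)} = -1$ ($B{\left(u \right)} = 3 - 4 = -1$)
$d{\left(b \right)} = -1$
$g{\left(f \right)} = 2 f \left(22 + f\right)$
$\frac{-215 - 120}{173 + 248} + g{\left(\frac{d{\left(-3 \right)}}{15} \right)} = \frac{-215 - 120}{173 + 248} + 2 \left(- \frac{1}{15}\right) \left(22 - \frac{1}{15}\right) = - \frac{335}{421} + 2 \left(\left(-1\right) \frac{1}{15}\right) \left(22 - \frac{1}{15}\right) = \left(-335\right) \frac{1}{421} + 2 \left(- \frac{1}{15}\right) \left(22 - \frac{1}{15}\right) = - \frac{335}{421} + 2 \left(- \frac{1}{15}\right) \frac{329}{15} = - \frac{335}{421} - \frac{658}{225} = - \frac{352393}{94725}$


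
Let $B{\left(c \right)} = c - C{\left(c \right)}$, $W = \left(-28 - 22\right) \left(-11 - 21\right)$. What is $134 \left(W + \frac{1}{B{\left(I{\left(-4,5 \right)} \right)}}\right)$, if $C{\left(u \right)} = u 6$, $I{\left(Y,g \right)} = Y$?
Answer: $\frac{2144067}{10} \approx 2.1441 \cdot 10^{5}$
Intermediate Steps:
$C{\left(u \right)} = 6 u$
$W = 1600$ ($W = \left(-50\right) \left(-32\right) = 1600$)
$B{\left(c \right)} = - 5 c$ ($B{\left(c \right)} = c - 6 c = - 5 c$)
$134 \left(W + \frac{1}{B{\left(I{\left(-4,5 \right)} \right)}}\right) = 134 \left(1600 + \frac{1}{\left(-5\right) \left(-4\right)}\right) = 134 \left(1600 + \frac{1}{20}\right) = 134 \cdot \frac{32001}{20} = \frac{2144067}{10}$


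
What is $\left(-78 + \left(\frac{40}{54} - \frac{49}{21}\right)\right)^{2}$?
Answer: $\frac{4618201}{729} \approx 6335.0$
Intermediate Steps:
$\left(-78 + \left(\frac{40}{54} - \frac{49}{21}\right)\right)^{2} = \left(-78 + \left(40 \cdot \frac{1}{54} - \frac{7}{3}\right)\right)^{2} = \left(-78 + \left(\frac{20}{27} - \frac{7}{3}\right)\right)^{2} = \left(-78 - \frac{43}{27}\right)^{2} = \left(- \frac{2149}{27}\right)^{2} = \frac{4618201}{729}$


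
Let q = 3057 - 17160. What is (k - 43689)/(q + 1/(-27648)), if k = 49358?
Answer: -156736512/389919745 ≈ -0.40197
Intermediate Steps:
q = -14103
(k - 43689)/(q + 1/(-27648)) = (49358 - 43689)/(-14103 + 1/(-27648)) = 5669/(-14103 - 1/27648) = 5669/(-389919745/27648) = 5669*(-27648/389919745) = -156736512/389919745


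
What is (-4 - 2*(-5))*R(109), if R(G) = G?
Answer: 654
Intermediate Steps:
(-4 - 2*(-5))*R(109) = (-4 - 2*(-5))*109 = (-4 + 10)*109 = 6*109 = 654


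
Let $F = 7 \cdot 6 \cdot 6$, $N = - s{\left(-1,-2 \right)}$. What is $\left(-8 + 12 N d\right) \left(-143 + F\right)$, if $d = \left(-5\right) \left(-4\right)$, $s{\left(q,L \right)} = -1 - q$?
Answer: $-872$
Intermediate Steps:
$d = 20$
$N = 0$ ($N = - (-1 - -1) = - (-1 + 1) = \left(-1\right) 0 = 0$)
$F = 252$ ($F = 7 \cdot 36 = 252$)
$\left(-8 + 12 N d\right) \left(-143 + F\right) = \left(-8 + 12 \cdot 0 \cdot 20\right) \left(-143 + 252\right) = \left(-8 + 12 \cdot 0\right) 109 = \left(-8 + 0\right) 109 = \left(-8\right) 109 = -872$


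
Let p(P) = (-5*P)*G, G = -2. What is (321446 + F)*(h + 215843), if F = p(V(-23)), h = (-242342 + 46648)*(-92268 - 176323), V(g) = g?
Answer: 16883711384444352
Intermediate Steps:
h = 52561647154 (h = -195694*(-268591) = 52561647154)
p(P) = 10*P (p(P) = -5*P*(-2) = 10*P)
F = -230 (F = 10*(-23) = -230)
(321446 + F)*(h + 215843) = (321446 - 230)*(52561647154 + 215843) = 321216*52561862997 = 16883711384444352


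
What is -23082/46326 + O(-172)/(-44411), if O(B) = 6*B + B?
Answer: -161553033/342897331 ≈ -0.47114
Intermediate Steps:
O(B) = 7*B
-23082/46326 + O(-172)/(-44411) = -23082/46326 + (7*(-172))/(-44411) = -23082*1/46326 - 1204*(-1/44411) = -3847/7721 + 1204/44411 = -161553033/342897331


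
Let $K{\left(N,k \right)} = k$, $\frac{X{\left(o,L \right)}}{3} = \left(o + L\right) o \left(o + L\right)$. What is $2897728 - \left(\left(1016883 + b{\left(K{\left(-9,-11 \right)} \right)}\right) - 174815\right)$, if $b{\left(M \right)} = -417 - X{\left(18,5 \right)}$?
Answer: $2084643$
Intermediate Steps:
$X{\left(o,L \right)} = 3 o \left(L + o\right)^{2}$ ($X{\left(o,L \right)} = 3 \left(o + L\right) o \left(o + L\right) = 3 \left(L + o\right) o \left(L + o\right) = 3 o \left(L + o\right)^{2}$)
$b{\left(M \right)} = -28983$ ($b{\left(M \right)} = -417 - 3 \cdot 18 \left(5 + 18\right)^{2} = -417 - 3 \cdot 18 \cdot 23^{2} = -417 - 3 \cdot 18 \cdot 529 = -417 - 28566 = -28983$)
$2897728 - \left(\left(1016883 + b{\left(K{\left(-9,-11 \right)} \right)}\right) - 174815\right) = 2897728 - \left(\left(1016883 - 28983\right) - 174815\right) = 2897728 - \left(987900 - 174815\right) = 2897728 - 813085 = 2084643$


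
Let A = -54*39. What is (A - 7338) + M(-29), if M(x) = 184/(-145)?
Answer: -1369564/145 ≈ -9445.3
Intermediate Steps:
M(x) = -184/145 (M(x) = 184*(-1/145) = -184/145)
A = -2106
(A - 7338) + M(-29) = (-2106 - 7338) - 184/145 = -9444 - 184/145 = -1369564/145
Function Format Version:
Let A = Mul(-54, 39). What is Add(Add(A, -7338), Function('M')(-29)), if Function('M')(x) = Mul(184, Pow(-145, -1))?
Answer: Rational(-1369564, 145) ≈ -9445.3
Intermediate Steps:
Function('M')(x) = Rational(-184, 145) (Function('M')(x) = Mul(184, Rational(-1, 145)) = Rational(-184, 145))
A = -2106
Add(Add(A, -7338), Function('M')(-29)) = Add(Add(-2106, -7338), Rational(-184, 145)) = Add(-9444, Rational(-184, 145)) = Rational(-1369564, 145)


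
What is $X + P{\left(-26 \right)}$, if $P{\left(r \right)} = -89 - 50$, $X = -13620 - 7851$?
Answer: $-21610$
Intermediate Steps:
$X = -21471$
$P{\left(r \right)} = -139$
$X + P{\left(-26 \right)} = -21471 - 139 = -21610$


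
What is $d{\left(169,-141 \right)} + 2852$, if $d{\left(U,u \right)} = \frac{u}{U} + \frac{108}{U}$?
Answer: $\frac{481955}{169} \approx 2851.8$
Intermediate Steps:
$d{\left(U,u \right)} = \frac{108}{U} + \frac{u}{U}$
$d{\left(169,-141 \right)} + 2852 = \frac{108 - 141}{169} + 2852 = \frac{1}{169} \left(-33\right) + 2852 = - \frac{33}{169} + 2852 = \frac{481955}{169}$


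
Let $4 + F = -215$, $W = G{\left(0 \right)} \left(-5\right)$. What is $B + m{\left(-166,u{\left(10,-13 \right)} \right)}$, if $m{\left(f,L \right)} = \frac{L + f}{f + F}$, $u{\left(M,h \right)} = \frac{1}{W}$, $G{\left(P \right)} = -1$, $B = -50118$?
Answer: $- \frac{96476321}{1925} \approx -50118.0$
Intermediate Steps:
$W = 5$ ($W = \left(-1\right) \left(-5\right) = 5$)
$F = -219$ ($F = -4 - 215 = -219$)
$u{\left(M,h \right)} = \frac{1}{5}$
$m{\left(f,L \right)} = \frac{L + f}{-219 + f}$ ($m{\left(f,L \right)} = \frac{L + f}{f - 219} = \frac{L + f}{-219 + f}$)
$B + m{\left(-166,u{\left(10,-13 \right)} \right)} = -50118 + \frac{\frac{1}{5} - 166}{-219 - 166} = -50118 + \frac{1}{-385} \left(- \frac{829}{5}\right) = -50118 - - \frac{829}{1925} = -50118 + \frac{829}{1925} = - \frac{96476321}{1925}$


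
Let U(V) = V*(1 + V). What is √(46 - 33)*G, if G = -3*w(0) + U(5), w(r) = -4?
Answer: 42*√13 ≈ 151.43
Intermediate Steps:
G = 42 (G = -3*(-4) + 5*(1 + 5) = 12 + 5*6 = 12 + 30 = 42)
√(46 - 33)*G = √(46 - 33)*42 = √13*42 = 42*√13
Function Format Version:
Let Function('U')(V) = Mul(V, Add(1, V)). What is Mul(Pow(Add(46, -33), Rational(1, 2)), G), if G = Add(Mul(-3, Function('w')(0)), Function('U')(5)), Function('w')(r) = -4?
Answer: Mul(42, Pow(13, Rational(1, 2))) ≈ 151.43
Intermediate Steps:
G = 42 (G = Add(Mul(-3, -4), Mul(5, Add(1, 5))) = Add(12, Mul(5, 6)) = Add(12, 30) = 42)
Mul(Pow(Add(46, -33), Rational(1, 2)), G) = Mul(Pow(Add(46, -33), Rational(1, 2)), 42) = Mul(Pow(13, Rational(1, 2)), 42) = Mul(42, Pow(13, Rational(1, 2)))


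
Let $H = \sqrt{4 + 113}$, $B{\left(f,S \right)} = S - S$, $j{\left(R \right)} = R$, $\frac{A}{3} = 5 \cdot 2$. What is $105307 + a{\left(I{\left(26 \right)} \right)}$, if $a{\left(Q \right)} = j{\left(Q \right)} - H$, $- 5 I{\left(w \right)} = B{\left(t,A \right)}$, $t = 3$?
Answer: $105307 - 3 \sqrt{13} \approx 1.053 \cdot 10^{5}$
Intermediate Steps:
$A = 30$ ($A = 3 \cdot 5 \cdot 2 = 3 \cdot 10 = 30$)
$B{\left(f,S \right)} = 0$
$I{\left(w \right)} = 0$ ($I{\left(w \right)} = \left(- \frac{1}{5}\right) 0 = 0$)
$H = 3 \sqrt{13}$ ($H = \sqrt{117} = 3 \sqrt{13} \approx 10.817$)
$a{\left(Q \right)} = Q - 3 \sqrt{13}$
$105307 + a{\left(I{\left(26 \right)} \right)} = 105307 + \left(0 - 3 \sqrt{13}\right) = 105307 - 3 \sqrt{13}$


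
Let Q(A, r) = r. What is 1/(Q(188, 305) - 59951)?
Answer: -1/59646 ≈ -1.6766e-5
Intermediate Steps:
1/(Q(188, 305) - 59951) = 1/(305 - 59951) = 1/(-59646) = -1/59646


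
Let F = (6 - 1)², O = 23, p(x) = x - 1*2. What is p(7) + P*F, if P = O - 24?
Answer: -20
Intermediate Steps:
p(x) = -2 + x (p(x) = x - 2 = -2 + x)
F = 25 (F = 5² = 25)
P = -1 (P = 23 - 24 = -1)
p(7) + P*F = (-2 + 7) - 1*25 = 5 - 25 = -20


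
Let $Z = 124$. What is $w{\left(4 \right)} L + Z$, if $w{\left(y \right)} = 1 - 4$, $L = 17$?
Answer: $73$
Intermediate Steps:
$w{\left(y \right)} = -3$
$w{\left(4 \right)} L + Z = \left(-3\right) 17 + 124 = -51 + 124 = 73$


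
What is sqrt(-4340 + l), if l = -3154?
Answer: I*sqrt(7494) ≈ 86.568*I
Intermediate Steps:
sqrt(-4340 + l) = sqrt(-4340 - 3154) = sqrt(-7494) = I*sqrt(7494)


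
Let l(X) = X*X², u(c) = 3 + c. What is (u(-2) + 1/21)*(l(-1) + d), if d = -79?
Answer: -1760/21 ≈ -83.810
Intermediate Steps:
l(X) = X³
(u(-2) + 1/21)*(l(-1) + d) = ((3 - 2) + 1/21)*((-1)³ - 79) = (1 + 1/21)*(-1 - 79) = (22/21)*(-80) = -1760/21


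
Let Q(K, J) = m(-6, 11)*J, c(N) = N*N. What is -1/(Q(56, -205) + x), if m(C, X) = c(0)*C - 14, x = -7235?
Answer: 1/4365 ≈ 0.00022910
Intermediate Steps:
c(N) = N**2
m(C, X) = -14 (m(C, X) = 0**2*C - 14 = 0*C - 14 = 0 - 14 = -14)
Q(K, J) = -14*J
-1/(Q(56, -205) + x) = -1/(-14*(-205) - 7235) = -1/(2870 - 7235) = -1/(-4365) = -1*(-1/4365) = 1/4365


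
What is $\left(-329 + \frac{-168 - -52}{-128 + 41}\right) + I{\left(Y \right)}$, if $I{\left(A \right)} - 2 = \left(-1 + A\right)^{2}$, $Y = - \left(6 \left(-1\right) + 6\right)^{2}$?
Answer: $- \frac{974}{3} \approx -324.67$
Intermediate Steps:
$Y = 0$ ($Y = - \left(-6 + 6\right)^{2} = - 0^{2} = \left(-1\right) 0 = 0$)
$I{\left(A \right)} = 2 + \left(-1 + A\right)^{2}$
$\left(-329 + \frac{-168 - -52}{-128 + 41}\right) + I{\left(Y \right)} = \left(-329 + \frac{-168 - -52}{-128 + 41}\right) + \left(2 + \left(-1 + 0\right)^{2}\right) = \left(-329 + \frac{-168 + 52}{-87}\right) + \left(2 + \left(-1\right)^{2}\right) = \left(-329 - - \frac{4}{3}\right) + \left(2 + 1\right) = \left(-329 + \frac{4}{3}\right) + 3 = - \frac{983}{3} + 3 = - \frac{974}{3}$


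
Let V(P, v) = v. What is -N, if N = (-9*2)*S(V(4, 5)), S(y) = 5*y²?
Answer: 2250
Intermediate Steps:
N = -2250 (N = (-9*2)*(5*5²) = -90*25 = -18*125 = -2250)
-N = -1*(-2250) = 2250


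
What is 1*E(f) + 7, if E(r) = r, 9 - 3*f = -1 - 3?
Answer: 34/3 ≈ 11.333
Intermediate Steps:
f = 13/3 (f = 3 - (-1 - 3)/3 = 3 - ⅓*(-4) = 3 + 4/3 = 13/3 ≈ 4.3333)
1*E(f) + 7 = 1*(13/3) + 7 = 13/3 + 7 = 34/3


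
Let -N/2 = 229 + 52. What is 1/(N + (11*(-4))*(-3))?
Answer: -1/430 ≈ -0.0023256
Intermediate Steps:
N = -562 (N = -2*(229 + 52) = -2*281 = -562)
1/(N + (11*(-4))*(-3)) = 1/(-562 + (11*(-4))*(-3)) = 1/(-562 - 44*(-3)) = 1/(-562 + 132) = 1/(-430) = -1/430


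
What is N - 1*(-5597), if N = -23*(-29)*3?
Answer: 7598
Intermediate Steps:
N = 2001 (N = 667*3 = 2001)
N - 1*(-5597) = 2001 - 1*(-5597) = 2001 + 5597 = 7598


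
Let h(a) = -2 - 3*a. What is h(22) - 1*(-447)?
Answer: 379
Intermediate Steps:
h(22) - 1*(-447) = (-2 - 3*22) - 1*(-447) = (-2 - 66) + 447 = -68 + 447 = 379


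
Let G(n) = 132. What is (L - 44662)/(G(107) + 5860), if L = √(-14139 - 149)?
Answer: -22331/2996 + I*√893/1498 ≈ -7.4536 + 0.019949*I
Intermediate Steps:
L = 4*I*√893 (L = √(-14288) = 4*I*√893 ≈ 119.53*I)
(L - 44662)/(G(107) + 5860) = (4*I*√893 - 44662)/(132 + 5860) = (-44662 + 4*I*√893)/5992 = (-44662 + 4*I*√893)*(1/5992) = -22331/2996 + I*√893/1498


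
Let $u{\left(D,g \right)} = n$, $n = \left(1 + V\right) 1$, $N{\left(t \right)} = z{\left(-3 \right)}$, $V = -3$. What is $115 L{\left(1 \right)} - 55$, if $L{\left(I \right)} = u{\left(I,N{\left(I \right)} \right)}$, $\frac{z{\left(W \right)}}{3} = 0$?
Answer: $-285$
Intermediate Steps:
$z{\left(W \right)} = 0$ ($z{\left(W \right)} = 3 \cdot 0 = 0$)
$N{\left(t \right)} = 0$
$n = -2$ ($n = \left(1 - 3\right) 1 = \left(-2\right) 1 = -2$)
$u{\left(D,g \right)} = -2$
$L{\left(I \right)} = -2$
$115 L{\left(1 \right)} - 55 = 115 \left(-2\right) - 55 = -230 - 55 = -285$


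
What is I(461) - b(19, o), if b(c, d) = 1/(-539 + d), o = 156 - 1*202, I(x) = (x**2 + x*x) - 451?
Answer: 248385736/585 ≈ 4.2459e+5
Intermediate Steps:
I(x) = -451 + 2*x**2 (I(x) = (x**2 + x**2) - 451 = 2*x**2 - 451 = -451 + 2*x**2)
o = -46 (o = 156 - 202 = -46)
I(461) - b(19, o) = (-451 + 2*461**2) - 1/(-539 - 46) = (-451 + 2*212521) - 1/(-585) = (-451 + 425042) - 1*(-1/585) = 424591 + 1/585 = 248385736/585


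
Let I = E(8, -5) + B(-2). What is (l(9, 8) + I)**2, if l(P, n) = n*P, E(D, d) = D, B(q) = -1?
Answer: 6241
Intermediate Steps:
l(P, n) = P*n
I = 7 (I = 8 - 1 = 7)
(l(9, 8) + I)**2 = (9*8 + 7)**2 = (72 + 7)**2 = 79**2 = 6241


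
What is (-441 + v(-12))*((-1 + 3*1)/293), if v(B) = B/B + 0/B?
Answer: -880/293 ≈ -3.0034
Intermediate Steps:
v(B) = 1 (v(B) = 1 + 0 = 1)
(-441 + v(-12))*((-1 + 3*1)/293) = (-441 + 1)*((-1 + 3*1)/293) = -440*(-1 + 3)/293 = -880/293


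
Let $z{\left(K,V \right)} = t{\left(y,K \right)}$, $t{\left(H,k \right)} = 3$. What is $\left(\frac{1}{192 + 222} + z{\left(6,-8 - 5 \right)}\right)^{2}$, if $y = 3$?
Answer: $\frac{1545049}{171396} \approx 9.0145$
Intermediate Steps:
$z{\left(K,V \right)} = 3$
$\left(\frac{1}{192 + 222} + z{\left(6,-8 - 5 \right)}\right)^{2} = \left(\frac{1}{192 + 222} + 3\right)^{2} = \left(\frac{1}{414} + 3\right)^{2} = \left(\frac{1243}{414}\right)^{2} = \frac{1545049}{171396}$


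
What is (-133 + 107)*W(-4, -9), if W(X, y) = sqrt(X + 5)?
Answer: -26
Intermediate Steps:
W(X, y) = sqrt(5 + X)
(-133 + 107)*W(-4, -9) = (-133 + 107)*sqrt(5 - 4) = -26*sqrt(1) = -26*1 = -26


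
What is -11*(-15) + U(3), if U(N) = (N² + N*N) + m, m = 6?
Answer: 189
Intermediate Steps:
U(N) = 6 + 2*N² (U(N) = (N² + N*N) + 6 = (N² + N²) + 6 = 2*N² + 6 = 6 + 2*N²)
-11*(-15) + U(3) = -11*(-15) + (6 + 2*3²) = 165 + (6 + 2*9) = 165 + (6 + 18) = 165 + 24 = 189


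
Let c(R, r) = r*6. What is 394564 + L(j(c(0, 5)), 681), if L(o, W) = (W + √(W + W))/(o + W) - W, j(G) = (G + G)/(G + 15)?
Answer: 806280544/2047 + 3*√1362/2047 ≈ 3.9388e+5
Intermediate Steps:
c(R, r) = 6*r
j(G) = 2*G/(15 + G) (j(G) = (2*G)/(15 + G) = 2*G/(15 + G))
L(o, W) = -W + (W + √2*√W)/(W + o) (L(o, W) = (W + √(2*W))/(W + o) - W = (W + √2*√W)/(W + o) - W = -W + (W + √2*√W)/(W + o))
394564 + L(j(c(0, 5)), 681) = 394564 + (681 - 1*681² + √2*√681 - 1*681*2*(6*5)/(15 + 6*5))/(681 + 2*(6*5)/(15 + 6*5)) = 394564 + (681 - 1*463761 + √1362 - 1*681*2*30/(15 + 30))/(681 + 2*30/(15 + 30)) = 394564 + (681 - 463761 + √1362 - 1*681*2*30/45)/(681 + 2*30/45) = 394564 + (681 - 463761 + √1362 - 1*681*2*30*(1/45))/(681 + 2*30*(1/45)) = 394564 + (681 - 463761 + √1362 - 1*681*4/3)/(681 + 4/3) = 394564 + (681 - 463761 + √1362 - 908)/(2047/3) = 394564 + 3*(-463988 + √1362)/2047 = 394564 + (-1391964/2047 + 3*√1362/2047) = 806280544/2047 + 3*√1362/2047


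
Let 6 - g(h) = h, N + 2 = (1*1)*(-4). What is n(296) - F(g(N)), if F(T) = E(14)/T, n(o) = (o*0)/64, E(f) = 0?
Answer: 0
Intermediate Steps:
n(o) = 0 (n(o) = 0*(1/64) = 0)
N = -6 (N = -2 + (1*1)*(-4) = -2 + 1*(-4) = -2 - 4 = -6)
g(h) = 6 - h
F(T) = 0 (F(T) = 0/T = 0)
n(296) - F(g(N)) = 0 - 1*0 = 0 + 0 = 0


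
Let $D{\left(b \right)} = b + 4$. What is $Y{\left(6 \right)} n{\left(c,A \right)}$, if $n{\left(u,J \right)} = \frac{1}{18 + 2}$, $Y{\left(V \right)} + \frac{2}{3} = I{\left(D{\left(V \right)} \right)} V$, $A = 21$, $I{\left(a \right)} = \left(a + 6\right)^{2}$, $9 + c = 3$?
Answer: $\frac{2303}{30} \approx 76.767$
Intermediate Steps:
$D{\left(b \right)} = 4 + b$
$c = -6$ ($c = -9 + 3 = -6$)
$I{\left(a \right)} = \left(6 + a\right)^{2}$
$Y{\left(V \right)} = - \frac{2}{3} + V \left(10 + V\right)^{2}$ ($Y{\left(V \right)} = - \frac{2}{3} + \left(6 + \left(4 + V\right)\right)^{2} V = - \frac{2}{3} + \left(10 + V\right)^{2} V = - \frac{2}{3} + V \left(10 + V\right)^{2}$)
$n{\left(u,J \right)} = \frac{1}{20}$
$Y{\left(6 \right)} n{\left(c,A \right)} = \left(- \frac{2}{3} + 6 \left(10 + 6\right)^{2}\right) \frac{1}{20} = \left(- \frac{2}{3} + 6 \cdot 16^{2}\right) \frac{1}{20} = \left(- \frac{2}{3} + 6 \cdot 256\right) \frac{1}{20} = \left(- \frac{2}{3} + 1536\right) \frac{1}{20} = \frac{4606}{3} \cdot \frac{1}{20} = \frac{2303}{30}$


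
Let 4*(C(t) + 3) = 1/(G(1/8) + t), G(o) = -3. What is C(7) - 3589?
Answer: -57471/16 ≈ -3591.9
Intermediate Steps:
C(t) = -3 + 1/(4*(-3 + t))
C(7) - 3589 = (37 - 12*7)/(4*(-3 + 7)) - 3589 = (¼)*(37 - 84)/4 - 3589 = (¼)*(¼)*(-47) - 3589 = -47/16 - 3589 = -57471/16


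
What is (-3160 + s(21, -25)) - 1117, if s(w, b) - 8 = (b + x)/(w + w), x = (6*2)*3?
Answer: -179287/42 ≈ -4268.7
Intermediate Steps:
x = 36 (x = 12*3 = 36)
s(w, b) = 8 + (36 + b)/(2*w) (s(w, b) = 8 + (b + 36)/(w + w) = 8 + (36 + b)/((2*w)) = 8 + (36 + b)*(1/(2*w)) = 8 + (36 + b)/(2*w))
(-3160 + s(21, -25)) - 1117 = (-3160 + (1/2)*(36 - 25 + 16*21)/21) - 1117 = (-3160 + (1/2)*(1/21)*(36 - 25 + 336)) - 1117 = (-3160 + (1/2)*(1/21)*347) - 1117 = (-3160 + 347/42) - 1117 = -132373/42 - 1117 = -179287/42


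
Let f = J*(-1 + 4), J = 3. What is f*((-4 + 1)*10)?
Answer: -270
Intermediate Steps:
f = 9 (f = 3*(-1 + 4) = 3*3 = 9)
f*((-4 + 1)*10) = 9*((-4 + 1)*10) = 9*(-3*10) = 9*(-30) = -270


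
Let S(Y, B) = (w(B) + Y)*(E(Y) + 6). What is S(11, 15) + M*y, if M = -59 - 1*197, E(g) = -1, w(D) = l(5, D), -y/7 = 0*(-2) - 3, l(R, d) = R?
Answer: -5296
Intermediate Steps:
y = 21 (y = -7*(0*(-2) - 3) = -7*(0 - 3) = -7*(-3) = 21)
w(D) = 5
M = -256 (M = -59 - 197 = -256)
S(Y, B) = 25 + 5*Y (S(Y, B) = (5 + Y)*(-1 + 6) = (5 + Y)*5 = 25 + 5*Y)
S(11, 15) + M*y = (25 + 5*11) - 256*21 = (25 + 55) - 5376 = 80 - 5376 = -5296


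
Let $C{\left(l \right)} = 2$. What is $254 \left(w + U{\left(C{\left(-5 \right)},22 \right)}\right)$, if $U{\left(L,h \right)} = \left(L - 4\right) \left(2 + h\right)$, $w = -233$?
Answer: $-71374$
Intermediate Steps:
$U{\left(L,h \right)} = \left(-4 + L\right) \left(2 + h\right)$
$254 \left(w + U{\left(C{\left(-5 \right)},22 \right)}\right) = 254 \left(-233 + \left(-8 - 88 + 2 \cdot 2 + 2 \cdot 22\right)\right) = 254 \left(-233 + \left(-8 - 88 + 4 + 44\right)\right) = 254 \left(-233 - 48\right) = 254 \left(-281\right) = -71374$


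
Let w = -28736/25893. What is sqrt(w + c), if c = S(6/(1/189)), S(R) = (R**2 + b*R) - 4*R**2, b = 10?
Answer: 88*I*sqrt(37002060795)/8631 ≈ 1961.3*I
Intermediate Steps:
S(R) = -3*R**2 + 10*R (S(R) = (R**2 + 10*R) - 4*R**2 = -3*R**2 + 10*R)
w = -28736/25893 (w = -28736*1/25893 = -28736/25893 ≈ -1.1098)
c = -3846528 (c = (6/(1/189))*(10 - 18/(1/189)) = (6/(1/189))*(10 - 18/1/189) = (6*189)*(10 - 18*189) = 1134*(10 - 3*1134) = 1134*(10 - 3402) = 1134*(-3392) = -3846528)
sqrt(w + c) = sqrt(-28736/25893 - 3846528) = sqrt(-99598178240/25893) = 88*I*sqrt(37002060795)/8631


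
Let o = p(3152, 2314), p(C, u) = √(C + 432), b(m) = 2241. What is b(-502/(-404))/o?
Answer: 2241*√14/224 ≈ 37.433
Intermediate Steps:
p(C, u) = √(432 + C)
o = 16*√14 (o = √(432 + 3152) = √3584 = 16*√14 ≈ 59.867)
b(-502/(-404))/o = 2241/((16*√14)) = 2241*(√14/224) = 2241*√14/224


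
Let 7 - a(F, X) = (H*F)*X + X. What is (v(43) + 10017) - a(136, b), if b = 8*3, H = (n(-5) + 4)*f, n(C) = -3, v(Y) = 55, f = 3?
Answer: 19881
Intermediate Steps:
H = 3 (H = (-3 + 4)*3 = 1*3 = 3)
b = 24
a(F, X) = 7 - X - 3*F*X (a(F, X) = 7 - ((3*F)*X + X) = 7 - (3*F*X + X) = 7 - (X + 3*F*X) = 7 + (-X - 3*F*X) = 7 - X - 3*F*X)
(v(43) + 10017) - a(136, b) = (55 + 10017) - (7 - 1*24 - 3*136*24) = 10072 - (7 - 24 - 9792) = 10072 - 1*(-9809) = 10072 + 9809 = 19881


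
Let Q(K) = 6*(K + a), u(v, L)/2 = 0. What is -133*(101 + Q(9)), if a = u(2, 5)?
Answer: -20615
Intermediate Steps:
u(v, L) = 0 (u(v, L) = 2*0 = 0)
a = 0
Q(K) = 6*K (Q(K) = 6*(K + 0) = 6*K)
-133*(101 + Q(9)) = -133*(101 + 6*9) = -133*(101 + 54) = -133*155 = -20615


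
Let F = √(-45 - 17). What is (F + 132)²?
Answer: (132 + I*√62)² ≈ 17362.0 + 2078.7*I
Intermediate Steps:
F = I*√62 (F = √(-62) = I*√62 ≈ 7.874*I)
(F + 132)² = (I*√62 + 132)² = (132 + I*√62)²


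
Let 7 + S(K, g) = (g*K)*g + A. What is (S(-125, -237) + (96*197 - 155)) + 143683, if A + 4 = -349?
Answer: -6859045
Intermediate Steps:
A = -353 (A = -4 - 349 = -353)
S(K, g) = -360 + K*g**2 (S(K, g) = -7 + ((g*K)*g - 353) = -7 + ((K*g)*g - 353) = -7 + (K*g**2 - 353) = -7 + (-353 + K*g**2) = -360 + K*g**2)
(S(-125, -237) + (96*197 - 155)) + 143683 = ((-360 - 125*(-237)**2) + (96*197 - 155)) + 143683 = ((-360 - 125*56169) + (18912 - 155)) + 143683 = ((-360 - 7021125) + 18757) + 143683 = (-7021485 + 18757) + 143683 = -7002728 + 143683 = -6859045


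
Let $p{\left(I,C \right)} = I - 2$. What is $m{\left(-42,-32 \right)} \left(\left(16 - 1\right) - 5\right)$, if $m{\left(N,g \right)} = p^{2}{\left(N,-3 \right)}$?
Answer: $19360$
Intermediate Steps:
$p{\left(I,C \right)} = -2 + I$
$m{\left(N,g \right)} = \left(-2 + N\right)^{2}$
$m{\left(-42,-32 \right)} \left(\left(16 - 1\right) - 5\right) = \left(-2 - 42\right)^{2} \left(\left(16 - 1\right) - 5\right) = \left(-44\right)^{2} \left(15 - 5\right) = 1936 \cdot 10 = 19360$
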